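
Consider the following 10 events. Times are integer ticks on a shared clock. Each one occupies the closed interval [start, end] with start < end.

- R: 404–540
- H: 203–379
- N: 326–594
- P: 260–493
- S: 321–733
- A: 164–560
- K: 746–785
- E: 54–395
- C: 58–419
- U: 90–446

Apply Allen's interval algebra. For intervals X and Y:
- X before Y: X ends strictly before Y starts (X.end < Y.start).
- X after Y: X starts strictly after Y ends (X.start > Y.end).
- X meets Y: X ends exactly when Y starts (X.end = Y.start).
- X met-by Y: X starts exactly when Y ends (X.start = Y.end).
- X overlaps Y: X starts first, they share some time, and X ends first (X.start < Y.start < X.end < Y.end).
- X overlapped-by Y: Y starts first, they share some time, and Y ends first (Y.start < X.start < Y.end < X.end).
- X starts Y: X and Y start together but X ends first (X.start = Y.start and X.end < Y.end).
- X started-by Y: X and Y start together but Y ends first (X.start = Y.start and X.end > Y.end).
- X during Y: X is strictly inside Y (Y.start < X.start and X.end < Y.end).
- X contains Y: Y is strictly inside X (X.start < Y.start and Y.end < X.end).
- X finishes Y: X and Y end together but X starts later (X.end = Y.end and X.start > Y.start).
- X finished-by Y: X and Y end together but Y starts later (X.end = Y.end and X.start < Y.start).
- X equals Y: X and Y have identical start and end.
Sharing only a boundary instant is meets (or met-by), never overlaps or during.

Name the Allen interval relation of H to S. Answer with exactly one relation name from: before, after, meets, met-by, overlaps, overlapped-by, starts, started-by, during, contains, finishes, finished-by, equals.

H = [203, 379]; S = [321, 733].
Compare endpoints: H.start < S.start, H.start < S.end, H.end > S.start, H.end < S.end.
That pattern is 'overlaps'.

overlaps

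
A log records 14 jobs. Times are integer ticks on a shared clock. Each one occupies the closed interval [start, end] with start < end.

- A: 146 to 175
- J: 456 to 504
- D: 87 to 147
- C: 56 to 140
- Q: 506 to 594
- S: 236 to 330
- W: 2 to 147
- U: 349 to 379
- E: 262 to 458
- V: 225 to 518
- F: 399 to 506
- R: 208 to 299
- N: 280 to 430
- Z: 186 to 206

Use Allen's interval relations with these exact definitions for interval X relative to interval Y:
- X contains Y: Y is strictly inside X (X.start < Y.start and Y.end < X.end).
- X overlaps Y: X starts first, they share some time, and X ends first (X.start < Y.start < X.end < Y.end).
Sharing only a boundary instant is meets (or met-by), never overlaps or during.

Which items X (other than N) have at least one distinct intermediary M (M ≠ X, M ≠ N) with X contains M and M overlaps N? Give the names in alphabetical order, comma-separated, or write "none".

V

Target N = [280, 430].
Intermediaries M with M overlaps N: R, S.
Via R — items with X contains R: none.
Via S — items with X contains S: V.
Union: V.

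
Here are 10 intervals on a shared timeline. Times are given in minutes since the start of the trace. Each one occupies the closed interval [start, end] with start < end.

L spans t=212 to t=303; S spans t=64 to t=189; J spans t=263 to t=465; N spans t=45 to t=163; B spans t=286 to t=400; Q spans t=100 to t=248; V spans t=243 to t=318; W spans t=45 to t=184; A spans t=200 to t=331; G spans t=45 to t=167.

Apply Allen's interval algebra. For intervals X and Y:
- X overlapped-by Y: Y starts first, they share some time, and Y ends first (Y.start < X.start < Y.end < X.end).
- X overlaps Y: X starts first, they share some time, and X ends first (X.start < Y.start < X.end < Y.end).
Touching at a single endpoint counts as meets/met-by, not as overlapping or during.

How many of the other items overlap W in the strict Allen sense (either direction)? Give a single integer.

2

Target W = [t=45, t=184].
A [t=200, t=331] → after → no.
B [t=286, t=400] → after → no.
G [t=45, t=167] → starts → no.
J [t=263, t=465] → after → no.
L [t=212, t=303] → after → no.
N [t=45, t=163] → starts → no.
Q [t=100, t=248] → overlapped-by → counts.
S [t=64, t=189] → overlapped-by → counts.
V [t=243, t=318] → after → no.
Total: 2.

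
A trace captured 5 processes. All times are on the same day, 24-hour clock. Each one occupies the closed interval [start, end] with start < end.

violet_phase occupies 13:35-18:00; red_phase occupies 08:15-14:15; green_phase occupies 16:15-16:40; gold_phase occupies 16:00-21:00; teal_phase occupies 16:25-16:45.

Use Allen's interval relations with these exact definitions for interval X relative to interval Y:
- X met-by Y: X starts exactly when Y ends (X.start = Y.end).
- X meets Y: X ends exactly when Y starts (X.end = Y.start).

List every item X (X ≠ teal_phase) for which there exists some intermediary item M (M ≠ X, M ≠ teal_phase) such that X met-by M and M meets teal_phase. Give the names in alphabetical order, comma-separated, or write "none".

none

Target teal_phase = [16:25, 16:45].
Intermediaries M with M meets teal_phase: none.
Union: none.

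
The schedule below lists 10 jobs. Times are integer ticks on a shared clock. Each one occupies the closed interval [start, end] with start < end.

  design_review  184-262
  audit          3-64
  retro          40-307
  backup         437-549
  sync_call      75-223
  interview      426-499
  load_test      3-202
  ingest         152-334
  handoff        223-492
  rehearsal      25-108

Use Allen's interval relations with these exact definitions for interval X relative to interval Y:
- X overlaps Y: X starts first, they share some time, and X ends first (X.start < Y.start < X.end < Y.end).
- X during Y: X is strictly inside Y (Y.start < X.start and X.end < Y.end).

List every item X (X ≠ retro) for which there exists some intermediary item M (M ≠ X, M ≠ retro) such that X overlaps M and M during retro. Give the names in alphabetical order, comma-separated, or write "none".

load_test, rehearsal, sync_call

Target retro = [40, 307].
Intermediaries M with M during retro: design_review, sync_call.
Via design_review — items with X overlaps design_review: load_test, sync_call.
Via sync_call — items with X overlaps sync_call: load_test, rehearsal.
Union: load_test, rehearsal, sync_call.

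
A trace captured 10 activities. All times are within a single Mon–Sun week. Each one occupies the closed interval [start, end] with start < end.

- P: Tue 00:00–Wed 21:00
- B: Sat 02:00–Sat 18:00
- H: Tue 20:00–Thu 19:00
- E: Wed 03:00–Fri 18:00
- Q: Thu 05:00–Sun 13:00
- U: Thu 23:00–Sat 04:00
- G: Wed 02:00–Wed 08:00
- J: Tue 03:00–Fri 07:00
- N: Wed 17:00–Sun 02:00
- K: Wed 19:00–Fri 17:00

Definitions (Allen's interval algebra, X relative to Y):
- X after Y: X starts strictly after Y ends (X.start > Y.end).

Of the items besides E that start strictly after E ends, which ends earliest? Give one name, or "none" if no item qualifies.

Target E = [Wed 03:00, Fri 18:00].
B [Sat 02:00, Sat 18:00] → after → candidate.
G [Wed 02:00, Wed 08:00] → overlaps → excluded.
H [Tue 20:00, Thu 19:00] → overlaps → excluded.
J [Tue 03:00, Fri 07:00] → overlaps → excluded.
K [Wed 19:00, Fri 17:00] → during → excluded.
N [Wed 17:00, Sun 02:00] → overlapped-by → excluded.
P [Tue 00:00, Wed 21:00] → overlaps → excluded.
Q [Thu 05:00, Sun 13:00] → overlapped-by → excluded.
U [Thu 23:00, Sat 04:00] → overlapped-by → excluded.
Among candidates, earliest end is Sat 18:00 → B.

B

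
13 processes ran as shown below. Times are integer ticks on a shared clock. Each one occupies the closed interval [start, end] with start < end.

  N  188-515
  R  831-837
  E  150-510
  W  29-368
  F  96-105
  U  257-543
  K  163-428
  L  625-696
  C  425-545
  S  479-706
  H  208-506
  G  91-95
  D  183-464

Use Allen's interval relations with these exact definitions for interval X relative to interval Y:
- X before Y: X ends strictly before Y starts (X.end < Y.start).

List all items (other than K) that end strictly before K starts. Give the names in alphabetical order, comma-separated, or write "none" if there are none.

Target K = [163, 428].
C [425, 545] → overlapped-by → no.
D [183, 464] → overlapped-by → no.
E [150, 510] → contains → no.
F [96, 105] → before → yes.
G [91, 95] → before → yes.
H [208, 506] → overlapped-by → no.
L [625, 696] → after → no.
N [188, 515] → overlapped-by → no.
R [831, 837] → after → no.
S [479, 706] → after → no.
U [257, 543] → overlapped-by → no.
W [29, 368] → overlaps → no.
Result: F, G.

F, G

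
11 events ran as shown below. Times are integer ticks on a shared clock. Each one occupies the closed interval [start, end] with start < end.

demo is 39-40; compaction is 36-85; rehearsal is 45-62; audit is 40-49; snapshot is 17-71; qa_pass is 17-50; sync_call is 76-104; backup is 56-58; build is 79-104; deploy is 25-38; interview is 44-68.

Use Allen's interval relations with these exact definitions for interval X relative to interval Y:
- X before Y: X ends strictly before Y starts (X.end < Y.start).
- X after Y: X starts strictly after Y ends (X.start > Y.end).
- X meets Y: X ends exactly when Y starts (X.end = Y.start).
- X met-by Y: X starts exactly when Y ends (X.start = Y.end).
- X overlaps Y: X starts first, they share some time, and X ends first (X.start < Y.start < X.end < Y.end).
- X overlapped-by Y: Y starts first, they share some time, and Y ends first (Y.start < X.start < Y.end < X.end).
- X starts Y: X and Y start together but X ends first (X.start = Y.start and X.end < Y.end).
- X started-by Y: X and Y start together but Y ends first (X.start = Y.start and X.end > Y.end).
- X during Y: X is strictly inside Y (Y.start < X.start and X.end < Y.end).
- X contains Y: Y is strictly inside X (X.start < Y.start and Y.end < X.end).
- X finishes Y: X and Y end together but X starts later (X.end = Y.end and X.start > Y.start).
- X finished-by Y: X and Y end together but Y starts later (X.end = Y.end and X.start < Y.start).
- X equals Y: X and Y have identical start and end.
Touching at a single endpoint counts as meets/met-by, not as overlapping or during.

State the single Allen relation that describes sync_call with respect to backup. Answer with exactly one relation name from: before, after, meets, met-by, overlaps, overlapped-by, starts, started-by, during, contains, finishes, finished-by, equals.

sync_call = [76, 104]; backup = [56, 58].
Compare endpoints: sync_call.start > backup.start, sync_call.start > backup.end, sync_call.end > backup.start, sync_call.end > backup.end.
That pattern is 'after'.

after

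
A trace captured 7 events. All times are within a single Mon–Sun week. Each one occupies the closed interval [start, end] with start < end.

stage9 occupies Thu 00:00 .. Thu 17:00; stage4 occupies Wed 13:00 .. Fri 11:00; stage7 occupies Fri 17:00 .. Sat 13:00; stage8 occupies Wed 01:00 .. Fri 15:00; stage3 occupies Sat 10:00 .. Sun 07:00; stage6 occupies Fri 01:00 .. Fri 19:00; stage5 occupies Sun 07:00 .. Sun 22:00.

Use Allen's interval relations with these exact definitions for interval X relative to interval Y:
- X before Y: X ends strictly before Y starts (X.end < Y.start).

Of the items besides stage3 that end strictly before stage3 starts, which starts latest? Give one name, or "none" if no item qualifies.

Target stage3 = [Sat 10:00, Sun 07:00].
stage4 [Wed 13:00, Fri 11:00] → before → candidate.
stage5 [Sun 07:00, Sun 22:00] → met-by → excluded.
stage6 [Fri 01:00, Fri 19:00] → before → candidate.
stage7 [Fri 17:00, Sat 13:00] → overlaps → excluded.
stage8 [Wed 01:00, Fri 15:00] → before → candidate.
stage9 [Thu 00:00, Thu 17:00] → before → candidate.
Among candidates, latest start is Fri 01:00 → stage6.

stage6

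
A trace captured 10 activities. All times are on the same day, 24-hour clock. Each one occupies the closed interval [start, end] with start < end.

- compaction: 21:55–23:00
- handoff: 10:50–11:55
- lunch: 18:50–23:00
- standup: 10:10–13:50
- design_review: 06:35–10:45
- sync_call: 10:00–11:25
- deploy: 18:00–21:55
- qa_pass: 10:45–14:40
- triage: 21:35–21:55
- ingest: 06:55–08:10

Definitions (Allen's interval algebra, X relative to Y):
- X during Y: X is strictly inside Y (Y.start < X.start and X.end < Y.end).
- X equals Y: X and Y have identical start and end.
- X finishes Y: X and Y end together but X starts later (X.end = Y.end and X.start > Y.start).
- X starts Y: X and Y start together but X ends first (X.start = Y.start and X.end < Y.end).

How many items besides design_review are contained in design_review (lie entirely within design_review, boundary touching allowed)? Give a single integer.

1

Target design_review = [06:35, 10:45].
compaction [21:55, 23:00] → after → no.
deploy [18:00, 21:55] → after → no.
handoff [10:50, 11:55] → after → no.
ingest [06:55, 08:10] → during → counts.
lunch [18:50, 23:00] → after → no.
qa_pass [10:45, 14:40] → met-by → no.
standup [10:10, 13:50] → overlapped-by → no.
sync_call [10:00, 11:25] → overlapped-by → no.
triage [21:35, 21:55] → after → no.
Total: 1.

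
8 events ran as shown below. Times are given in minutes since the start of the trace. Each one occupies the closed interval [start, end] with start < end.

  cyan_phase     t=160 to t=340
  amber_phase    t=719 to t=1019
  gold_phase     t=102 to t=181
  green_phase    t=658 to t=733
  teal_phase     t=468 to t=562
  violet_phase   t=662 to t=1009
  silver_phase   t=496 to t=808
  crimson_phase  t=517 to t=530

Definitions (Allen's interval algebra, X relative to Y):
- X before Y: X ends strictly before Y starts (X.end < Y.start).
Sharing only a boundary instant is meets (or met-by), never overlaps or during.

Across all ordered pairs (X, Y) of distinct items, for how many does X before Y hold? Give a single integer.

Checking all 56 ordered pairs for relation 'before'; matching pairs in alphabetical order:
(crimson_phase, amber_phase): crimson_phase before amber_phase ✓
(crimson_phase, green_phase): crimson_phase before green_phase ✓
(crimson_phase, violet_phase): crimson_phase before violet_phase ✓
(cyan_phase, amber_phase): cyan_phase before amber_phase ✓
(cyan_phase, crimson_phase): cyan_phase before crimson_phase ✓
(cyan_phase, green_phase): cyan_phase before green_phase ✓
(cyan_phase, silver_phase): cyan_phase before silver_phase ✓
(cyan_phase, teal_phase): cyan_phase before teal_phase ✓
(cyan_phase, violet_phase): cyan_phase before violet_phase ✓
(gold_phase, amber_phase): gold_phase before amber_phase ✓
(gold_phase, crimson_phase): gold_phase before crimson_phase ✓
(gold_phase, green_phase): gold_phase before green_phase ✓
(gold_phase, silver_phase): gold_phase before silver_phase ✓
(gold_phase, teal_phase): gold_phase before teal_phase ✓
(gold_phase, violet_phase): gold_phase before violet_phase ✓
(teal_phase, amber_phase): teal_phase before amber_phase ✓
(teal_phase, green_phase): teal_phase before green_phase ✓
(teal_phase, violet_phase): teal_phase before violet_phase ✓
Count: 18.

18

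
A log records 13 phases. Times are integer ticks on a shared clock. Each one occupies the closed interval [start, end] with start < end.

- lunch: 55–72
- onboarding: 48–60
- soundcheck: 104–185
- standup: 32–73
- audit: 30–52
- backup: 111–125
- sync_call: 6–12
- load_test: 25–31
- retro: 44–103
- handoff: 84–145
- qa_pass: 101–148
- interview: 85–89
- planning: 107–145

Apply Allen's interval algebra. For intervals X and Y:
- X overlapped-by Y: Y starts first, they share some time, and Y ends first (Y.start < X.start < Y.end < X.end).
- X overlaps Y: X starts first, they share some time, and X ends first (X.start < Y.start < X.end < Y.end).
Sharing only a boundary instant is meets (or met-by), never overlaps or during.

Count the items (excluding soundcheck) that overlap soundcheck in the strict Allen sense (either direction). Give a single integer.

Target soundcheck = [104, 185].
audit [30, 52] → before → no.
backup [111, 125] → during → no.
handoff [84, 145] → overlaps → counts.
interview [85, 89] → before → no.
load_test [25, 31] → before → no.
lunch [55, 72] → before → no.
onboarding [48, 60] → before → no.
planning [107, 145] → during → no.
qa_pass [101, 148] → overlaps → counts.
retro [44, 103] → before → no.
standup [32, 73] → before → no.
sync_call [6, 12] → before → no.
Total: 2.

2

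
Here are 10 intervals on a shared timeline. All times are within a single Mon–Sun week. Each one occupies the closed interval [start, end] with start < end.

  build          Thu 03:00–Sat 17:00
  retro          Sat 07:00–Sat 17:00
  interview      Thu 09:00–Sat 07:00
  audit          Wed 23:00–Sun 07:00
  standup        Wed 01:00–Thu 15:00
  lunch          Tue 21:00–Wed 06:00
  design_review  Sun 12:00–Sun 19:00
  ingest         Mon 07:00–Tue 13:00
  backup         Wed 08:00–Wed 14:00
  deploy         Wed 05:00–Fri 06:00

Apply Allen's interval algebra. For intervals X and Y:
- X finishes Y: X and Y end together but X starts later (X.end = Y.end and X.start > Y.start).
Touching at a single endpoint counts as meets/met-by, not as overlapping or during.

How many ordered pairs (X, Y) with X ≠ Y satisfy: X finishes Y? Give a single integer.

Checking all 90 ordered pairs for relation 'finishes'; matching pairs in alphabetical order:
(retro, build): retro finishes build ✓
Count: 1.

1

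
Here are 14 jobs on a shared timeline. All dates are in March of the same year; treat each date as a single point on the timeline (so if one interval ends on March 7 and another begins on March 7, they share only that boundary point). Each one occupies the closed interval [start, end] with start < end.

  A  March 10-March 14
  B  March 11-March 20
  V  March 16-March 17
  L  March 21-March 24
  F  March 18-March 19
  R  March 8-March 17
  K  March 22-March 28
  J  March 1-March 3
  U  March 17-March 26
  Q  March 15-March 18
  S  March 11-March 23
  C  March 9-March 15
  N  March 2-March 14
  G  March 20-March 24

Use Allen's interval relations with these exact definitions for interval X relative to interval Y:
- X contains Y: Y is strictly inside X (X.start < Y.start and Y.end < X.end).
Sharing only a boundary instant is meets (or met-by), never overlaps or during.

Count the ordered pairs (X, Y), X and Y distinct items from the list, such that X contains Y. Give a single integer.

Checking all 182 ordered pairs for relation 'contains'; matching pairs in alphabetical order:
(B, F): B contains F ✓
(B, Q): B contains Q ✓
(B, V): B contains V ✓
(C, A): C contains A ✓
(Q, V): Q contains V ✓
(R, A): R contains A ✓
(R, C): R contains C ✓
(S, F): S contains F ✓
(S, Q): S contains Q ✓
(S, V): S contains V ✓
(U, F): U contains F ✓
(U, G): U contains G ✓
(U, L): U contains L ✓
Count: 13.

13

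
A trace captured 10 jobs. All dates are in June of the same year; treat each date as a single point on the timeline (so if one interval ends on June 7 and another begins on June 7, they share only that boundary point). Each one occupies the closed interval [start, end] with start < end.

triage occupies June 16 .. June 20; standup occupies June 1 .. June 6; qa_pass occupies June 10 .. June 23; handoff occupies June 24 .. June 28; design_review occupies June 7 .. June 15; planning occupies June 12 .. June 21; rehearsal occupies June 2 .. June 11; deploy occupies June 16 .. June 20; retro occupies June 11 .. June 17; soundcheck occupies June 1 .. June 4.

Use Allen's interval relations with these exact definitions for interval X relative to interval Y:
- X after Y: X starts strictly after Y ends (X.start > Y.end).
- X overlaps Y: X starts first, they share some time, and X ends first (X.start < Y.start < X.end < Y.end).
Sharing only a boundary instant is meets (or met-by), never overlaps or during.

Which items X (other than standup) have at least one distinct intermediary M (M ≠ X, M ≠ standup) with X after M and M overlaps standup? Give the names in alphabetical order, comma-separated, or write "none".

none

Target standup = [June 1, June 6].
Intermediaries M with M overlaps standup: none.
Union: none.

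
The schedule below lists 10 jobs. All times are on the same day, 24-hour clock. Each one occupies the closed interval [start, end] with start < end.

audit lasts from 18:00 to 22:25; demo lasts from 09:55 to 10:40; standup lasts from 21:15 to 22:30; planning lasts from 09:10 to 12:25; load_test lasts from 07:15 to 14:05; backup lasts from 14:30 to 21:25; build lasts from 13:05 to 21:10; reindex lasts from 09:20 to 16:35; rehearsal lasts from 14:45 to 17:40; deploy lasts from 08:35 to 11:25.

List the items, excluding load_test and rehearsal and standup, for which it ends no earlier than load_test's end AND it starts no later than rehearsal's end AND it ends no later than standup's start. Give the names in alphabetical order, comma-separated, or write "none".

build, reindex

Conditions: its end is no earlier than load_test's end (X.end >= 14:05) AND its start is no later than rehearsal's end (X.start <= 17:40) AND its end is no later than standup's start (X.end <= 21:15).
audit: end 22:25 >= 14:05? ✓; start 18:00 <= 17:40? ✗; end 22:25 <= 21:15? ✗ → no.
backup: end 21:25 >= 14:05? ✓; start 14:30 <= 17:40? ✓; end 21:25 <= 21:15? ✗ → no.
build: end 21:10 >= 14:05? ✓; start 13:05 <= 17:40? ✓; end 21:10 <= 21:15? ✓ → yes.
demo: end 10:40 >= 14:05? ✗; start 09:55 <= 17:40? ✓; end 10:40 <= 21:15? ✓ → no.
deploy: end 11:25 >= 14:05? ✗; start 08:35 <= 17:40? ✓; end 11:25 <= 21:15? ✓ → no.
planning: end 12:25 >= 14:05? ✗; start 09:10 <= 17:40? ✓; end 12:25 <= 21:15? ✓ → no.
reindex: end 16:35 >= 14:05? ✓; start 09:20 <= 17:40? ✓; end 16:35 <= 21:15? ✓ → yes.
Result: build, reindex.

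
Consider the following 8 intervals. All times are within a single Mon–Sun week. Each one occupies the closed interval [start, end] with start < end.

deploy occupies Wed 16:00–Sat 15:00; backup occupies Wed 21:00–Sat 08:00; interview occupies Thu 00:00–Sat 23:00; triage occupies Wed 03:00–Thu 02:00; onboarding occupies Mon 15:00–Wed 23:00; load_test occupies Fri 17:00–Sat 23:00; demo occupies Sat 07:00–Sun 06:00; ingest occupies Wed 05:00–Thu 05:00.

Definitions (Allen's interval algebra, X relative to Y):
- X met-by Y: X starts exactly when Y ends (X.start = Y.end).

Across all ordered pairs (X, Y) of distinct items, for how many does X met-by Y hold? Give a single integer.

0

Checking all 56 ordered pairs for relation 'met-by'; matching pairs in alphabetical order:
No pair satisfies it.
Count: 0.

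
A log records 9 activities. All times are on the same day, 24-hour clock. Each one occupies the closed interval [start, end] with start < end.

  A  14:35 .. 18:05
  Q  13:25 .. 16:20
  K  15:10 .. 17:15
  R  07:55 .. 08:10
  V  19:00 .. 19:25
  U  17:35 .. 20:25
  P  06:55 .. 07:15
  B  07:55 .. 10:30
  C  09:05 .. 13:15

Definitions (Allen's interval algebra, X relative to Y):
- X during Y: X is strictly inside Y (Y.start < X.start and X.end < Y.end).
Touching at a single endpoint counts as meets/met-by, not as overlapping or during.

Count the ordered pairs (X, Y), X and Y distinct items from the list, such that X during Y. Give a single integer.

Checking all 72 ordered pairs for relation 'during'; matching pairs in alphabetical order:
(K, A): K during A ✓
(V, U): V during U ✓
Count: 2.

2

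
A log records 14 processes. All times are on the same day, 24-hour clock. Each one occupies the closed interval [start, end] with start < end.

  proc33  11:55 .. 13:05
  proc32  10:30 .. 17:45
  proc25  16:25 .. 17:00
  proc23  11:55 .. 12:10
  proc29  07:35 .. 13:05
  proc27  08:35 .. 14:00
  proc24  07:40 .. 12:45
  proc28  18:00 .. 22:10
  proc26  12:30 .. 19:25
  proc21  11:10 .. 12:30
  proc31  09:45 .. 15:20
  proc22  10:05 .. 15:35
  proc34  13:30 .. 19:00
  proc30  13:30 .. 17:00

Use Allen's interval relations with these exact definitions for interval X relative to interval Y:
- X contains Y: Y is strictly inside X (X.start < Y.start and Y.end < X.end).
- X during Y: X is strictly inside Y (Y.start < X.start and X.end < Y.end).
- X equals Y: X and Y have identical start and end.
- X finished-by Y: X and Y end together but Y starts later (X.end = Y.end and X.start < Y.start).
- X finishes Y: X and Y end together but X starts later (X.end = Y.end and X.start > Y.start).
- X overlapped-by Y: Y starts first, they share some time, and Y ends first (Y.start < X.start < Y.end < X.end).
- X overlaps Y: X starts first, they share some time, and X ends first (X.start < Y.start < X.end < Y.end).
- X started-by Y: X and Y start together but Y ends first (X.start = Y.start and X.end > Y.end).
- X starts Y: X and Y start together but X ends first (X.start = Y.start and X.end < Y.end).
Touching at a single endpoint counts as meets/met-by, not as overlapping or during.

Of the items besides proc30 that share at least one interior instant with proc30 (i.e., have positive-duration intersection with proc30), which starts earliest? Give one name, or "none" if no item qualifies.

proc27

Target proc30 = [13:30, 17:00].
proc21 [11:10, 12:30] → before → excluded.
proc22 [10:05, 15:35] → overlaps → candidate.
proc23 [11:55, 12:10] → before → excluded.
proc24 [07:40, 12:45] → before → excluded.
proc25 [16:25, 17:00] → finishes → candidate.
proc26 [12:30, 19:25] → contains → candidate.
proc27 [08:35, 14:00] → overlaps → candidate.
proc28 [18:00, 22:10] → after → excluded.
proc29 [07:35, 13:05] → before → excluded.
proc31 [09:45, 15:20] → overlaps → candidate.
proc32 [10:30, 17:45] → contains → candidate.
proc33 [11:55, 13:05] → before → excluded.
proc34 [13:30, 19:00] → started-by → candidate.
Among candidates, earliest start is 08:35 → proc27.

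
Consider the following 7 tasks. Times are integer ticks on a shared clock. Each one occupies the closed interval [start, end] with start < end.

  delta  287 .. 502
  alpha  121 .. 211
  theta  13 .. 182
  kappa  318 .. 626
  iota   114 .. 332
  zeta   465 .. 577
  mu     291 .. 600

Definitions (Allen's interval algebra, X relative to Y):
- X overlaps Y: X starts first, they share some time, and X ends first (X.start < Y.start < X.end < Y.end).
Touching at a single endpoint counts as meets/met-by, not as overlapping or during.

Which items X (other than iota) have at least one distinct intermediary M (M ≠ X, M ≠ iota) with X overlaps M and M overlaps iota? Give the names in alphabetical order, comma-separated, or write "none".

none

Target iota = [114, 332].
Intermediaries M with M overlaps iota: theta.
Via theta — items with X overlaps theta: none.
Union: none.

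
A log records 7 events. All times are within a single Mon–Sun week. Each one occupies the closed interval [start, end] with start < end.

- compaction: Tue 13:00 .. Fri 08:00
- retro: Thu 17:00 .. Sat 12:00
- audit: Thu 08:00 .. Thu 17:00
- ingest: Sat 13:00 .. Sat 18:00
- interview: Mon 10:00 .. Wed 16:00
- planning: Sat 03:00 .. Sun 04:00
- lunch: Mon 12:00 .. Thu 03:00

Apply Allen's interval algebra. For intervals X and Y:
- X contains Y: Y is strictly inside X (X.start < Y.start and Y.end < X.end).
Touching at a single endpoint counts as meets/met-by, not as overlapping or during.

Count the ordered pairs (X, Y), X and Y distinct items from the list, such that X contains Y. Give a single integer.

2

Checking all 42 ordered pairs for relation 'contains'; matching pairs in alphabetical order:
(compaction, audit): compaction contains audit ✓
(planning, ingest): planning contains ingest ✓
Count: 2.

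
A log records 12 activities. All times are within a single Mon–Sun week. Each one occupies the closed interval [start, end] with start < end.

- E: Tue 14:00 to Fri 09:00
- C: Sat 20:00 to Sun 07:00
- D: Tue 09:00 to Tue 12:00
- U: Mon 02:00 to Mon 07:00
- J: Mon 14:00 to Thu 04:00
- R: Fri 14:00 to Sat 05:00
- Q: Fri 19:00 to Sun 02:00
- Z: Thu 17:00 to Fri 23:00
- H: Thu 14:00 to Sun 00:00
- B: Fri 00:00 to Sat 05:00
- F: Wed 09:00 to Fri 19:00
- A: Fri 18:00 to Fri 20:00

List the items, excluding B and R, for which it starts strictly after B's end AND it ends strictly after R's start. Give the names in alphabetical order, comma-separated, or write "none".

C

Conditions: its start is strictly after B's end (X.start > Sat 05:00) AND its end is strictly after R's start (X.end > Fri 14:00).
A: start Fri 18:00 > Sat 05:00? ✗; end Fri 20:00 > Fri 14:00? ✓ → no.
C: start Sat 20:00 > Sat 05:00? ✓; end Sun 07:00 > Fri 14:00? ✓ → yes.
D: start Tue 09:00 > Sat 05:00? ✗; end Tue 12:00 > Fri 14:00? ✗ → no.
E: start Tue 14:00 > Sat 05:00? ✗; end Fri 09:00 > Fri 14:00? ✗ → no.
F: start Wed 09:00 > Sat 05:00? ✗; end Fri 19:00 > Fri 14:00? ✓ → no.
H: start Thu 14:00 > Sat 05:00? ✗; end Sun 00:00 > Fri 14:00? ✓ → no.
J: start Mon 14:00 > Sat 05:00? ✗; end Thu 04:00 > Fri 14:00? ✗ → no.
Q: start Fri 19:00 > Sat 05:00? ✗; end Sun 02:00 > Fri 14:00? ✓ → no.
U: start Mon 02:00 > Sat 05:00? ✗; end Mon 07:00 > Fri 14:00? ✗ → no.
Z: start Thu 17:00 > Sat 05:00? ✗; end Fri 23:00 > Fri 14:00? ✓ → no.
Result: C.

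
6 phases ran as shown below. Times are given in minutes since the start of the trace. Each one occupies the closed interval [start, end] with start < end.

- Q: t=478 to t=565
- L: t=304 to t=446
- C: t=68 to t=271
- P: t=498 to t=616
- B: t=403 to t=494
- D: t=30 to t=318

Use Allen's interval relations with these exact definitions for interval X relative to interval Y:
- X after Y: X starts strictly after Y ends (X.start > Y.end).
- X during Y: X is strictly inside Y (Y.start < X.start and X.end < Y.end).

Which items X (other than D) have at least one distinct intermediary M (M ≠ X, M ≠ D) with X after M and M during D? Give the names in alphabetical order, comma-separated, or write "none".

B, L, P, Q

Target D = [t=30, t=318].
Intermediaries M with M during D: C.
Via C — items with X after C: B, L, P, Q.
Union: B, L, P, Q.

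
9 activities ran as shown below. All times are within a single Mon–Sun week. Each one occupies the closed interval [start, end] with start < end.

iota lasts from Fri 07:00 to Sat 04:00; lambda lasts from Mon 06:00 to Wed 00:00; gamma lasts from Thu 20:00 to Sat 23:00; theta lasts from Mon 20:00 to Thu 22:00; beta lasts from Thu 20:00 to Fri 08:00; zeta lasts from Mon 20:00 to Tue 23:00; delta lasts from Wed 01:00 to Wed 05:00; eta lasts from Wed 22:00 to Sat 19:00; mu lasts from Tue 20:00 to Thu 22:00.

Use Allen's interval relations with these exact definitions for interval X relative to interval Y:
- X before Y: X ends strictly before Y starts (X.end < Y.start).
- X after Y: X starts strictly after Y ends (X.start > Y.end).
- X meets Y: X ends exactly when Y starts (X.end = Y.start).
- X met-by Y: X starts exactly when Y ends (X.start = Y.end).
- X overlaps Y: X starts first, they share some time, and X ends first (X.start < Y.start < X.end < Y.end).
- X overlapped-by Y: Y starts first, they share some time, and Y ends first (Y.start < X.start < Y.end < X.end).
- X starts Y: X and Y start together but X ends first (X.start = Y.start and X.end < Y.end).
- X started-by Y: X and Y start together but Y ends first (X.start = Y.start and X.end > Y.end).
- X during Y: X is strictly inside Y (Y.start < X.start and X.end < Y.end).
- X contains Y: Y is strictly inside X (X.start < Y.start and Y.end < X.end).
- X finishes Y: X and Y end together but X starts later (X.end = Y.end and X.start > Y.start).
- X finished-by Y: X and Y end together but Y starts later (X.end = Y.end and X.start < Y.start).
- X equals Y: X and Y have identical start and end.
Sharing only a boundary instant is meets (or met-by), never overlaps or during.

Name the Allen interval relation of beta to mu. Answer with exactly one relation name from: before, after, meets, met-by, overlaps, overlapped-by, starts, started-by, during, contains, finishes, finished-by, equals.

beta = [Thu 20:00, Fri 08:00]; mu = [Tue 20:00, Thu 22:00].
Compare endpoints: beta.start > mu.start, beta.start < mu.end, beta.end > mu.start, beta.end > mu.end.
That pattern is 'overlapped-by'.

overlapped-by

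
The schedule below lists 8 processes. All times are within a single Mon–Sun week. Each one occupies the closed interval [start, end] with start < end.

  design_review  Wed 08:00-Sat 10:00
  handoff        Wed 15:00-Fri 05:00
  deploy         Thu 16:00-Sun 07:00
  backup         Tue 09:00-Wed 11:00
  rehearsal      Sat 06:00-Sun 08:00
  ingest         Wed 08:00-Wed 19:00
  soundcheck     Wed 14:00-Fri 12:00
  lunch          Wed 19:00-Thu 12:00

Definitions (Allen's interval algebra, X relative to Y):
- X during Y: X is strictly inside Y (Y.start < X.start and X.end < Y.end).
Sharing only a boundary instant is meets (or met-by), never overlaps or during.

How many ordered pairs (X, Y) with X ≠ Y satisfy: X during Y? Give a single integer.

Checking all 56 ordered pairs for relation 'during'; matching pairs in alphabetical order:
(handoff, design_review): handoff during design_review ✓
(handoff, soundcheck): handoff during soundcheck ✓
(lunch, design_review): lunch during design_review ✓
(lunch, handoff): lunch during handoff ✓
(lunch, soundcheck): lunch during soundcheck ✓
(soundcheck, design_review): soundcheck during design_review ✓
Count: 6.

6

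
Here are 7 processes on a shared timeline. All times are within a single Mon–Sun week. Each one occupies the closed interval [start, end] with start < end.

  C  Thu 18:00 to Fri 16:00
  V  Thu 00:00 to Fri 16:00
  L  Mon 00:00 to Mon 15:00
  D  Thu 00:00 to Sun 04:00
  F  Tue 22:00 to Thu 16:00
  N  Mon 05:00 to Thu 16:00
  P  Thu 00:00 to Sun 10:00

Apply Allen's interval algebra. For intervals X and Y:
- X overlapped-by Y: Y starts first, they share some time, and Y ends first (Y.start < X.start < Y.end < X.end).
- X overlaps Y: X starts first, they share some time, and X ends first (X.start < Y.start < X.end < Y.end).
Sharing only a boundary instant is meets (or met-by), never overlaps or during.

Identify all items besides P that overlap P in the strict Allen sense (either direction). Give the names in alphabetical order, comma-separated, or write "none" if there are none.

Target P = [Thu 00:00, Sun 10:00].
C [Thu 18:00, Fri 16:00] → during → no.
D [Thu 00:00, Sun 04:00] → starts → no.
F [Tue 22:00, Thu 16:00] → overlaps → yes.
L [Mon 00:00, Mon 15:00] → before → no.
N [Mon 05:00, Thu 16:00] → overlaps → yes.
V [Thu 00:00, Fri 16:00] → starts → no.
Result: F, N.

F, N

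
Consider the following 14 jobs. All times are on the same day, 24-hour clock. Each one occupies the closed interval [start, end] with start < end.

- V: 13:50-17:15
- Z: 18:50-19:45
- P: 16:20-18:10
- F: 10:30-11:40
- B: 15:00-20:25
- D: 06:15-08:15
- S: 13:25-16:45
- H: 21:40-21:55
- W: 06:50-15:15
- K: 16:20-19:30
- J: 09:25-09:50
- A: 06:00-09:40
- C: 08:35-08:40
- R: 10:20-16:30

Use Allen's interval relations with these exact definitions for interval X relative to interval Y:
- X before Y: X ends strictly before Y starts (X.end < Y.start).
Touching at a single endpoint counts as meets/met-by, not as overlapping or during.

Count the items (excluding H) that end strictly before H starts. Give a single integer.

Target H = [21:40, 21:55].
A [06:00, 09:40] → before → counts.
B [15:00, 20:25] → before → counts.
C [08:35, 08:40] → before → counts.
D [06:15, 08:15] → before → counts.
F [10:30, 11:40] → before → counts.
J [09:25, 09:50] → before → counts.
K [16:20, 19:30] → before → counts.
P [16:20, 18:10] → before → counts.
R [10:20, 16:30] → before → counts.
S [13:25, 16:45] → before → counts.
V [13:50, 17:15] → before → counts.
W [06:50, 15:15] → before → counts.
Z [18:50, 19:45] → before → counts.
Total: 13.

13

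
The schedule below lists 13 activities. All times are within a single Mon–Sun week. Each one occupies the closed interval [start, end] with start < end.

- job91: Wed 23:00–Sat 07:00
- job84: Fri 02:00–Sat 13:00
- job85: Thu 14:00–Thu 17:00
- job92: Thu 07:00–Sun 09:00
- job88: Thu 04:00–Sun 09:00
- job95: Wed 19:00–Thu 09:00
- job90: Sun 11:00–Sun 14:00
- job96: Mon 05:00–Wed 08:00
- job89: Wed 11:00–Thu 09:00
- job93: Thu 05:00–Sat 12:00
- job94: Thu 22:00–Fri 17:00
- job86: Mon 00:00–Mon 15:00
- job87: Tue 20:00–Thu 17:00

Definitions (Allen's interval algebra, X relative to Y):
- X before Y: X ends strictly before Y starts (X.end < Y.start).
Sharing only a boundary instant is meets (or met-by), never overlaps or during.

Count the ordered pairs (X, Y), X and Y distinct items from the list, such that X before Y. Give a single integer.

Checking all 156 ordered pairs for relation 'before'; matching pairs in alphabetical order:
(job84, job90): job84 before job90 ✓
(job85, job84): job85 before job84 ✓
(job85, job90): job85 before job90 ✓
(job85, job94): job85 before job94 ✓
(job86, job84): job86 before job84 ✓
(job86, job85): job86 before job85 ✓
(job86, job87): job86 before job87 ✓
(job86, job88): job86 before job88 ✓
(job86, job89): job86 before job89 ✓
(job86, job90): job86 before job90 ✓
(job86, job91): job86 before job91 ✓
(job86, job92): job86 before job92 ✓
(job86, job93): job86 before job93 ✓
(job86, job94): job86 before job94 ✓
(job86, job95): job86 before job95 ✓
(job87, job84): job87 before job84 ✓
(job87, job90): job87 before job90 ✓
(job87, job94): job87 before job94 ✓
(job88, job90): job88 before job90 ✓
(job89, job84): job89 before job84 ✓
(job89, job85): job89 before job85 ✓
(job89, job90): job89 before job90 ✓
(job89, job94): job89 before job94 ✓
(job91, job90): job91 before job90 ✓
... plus 17 further pairs not listed.
Count: 41.

41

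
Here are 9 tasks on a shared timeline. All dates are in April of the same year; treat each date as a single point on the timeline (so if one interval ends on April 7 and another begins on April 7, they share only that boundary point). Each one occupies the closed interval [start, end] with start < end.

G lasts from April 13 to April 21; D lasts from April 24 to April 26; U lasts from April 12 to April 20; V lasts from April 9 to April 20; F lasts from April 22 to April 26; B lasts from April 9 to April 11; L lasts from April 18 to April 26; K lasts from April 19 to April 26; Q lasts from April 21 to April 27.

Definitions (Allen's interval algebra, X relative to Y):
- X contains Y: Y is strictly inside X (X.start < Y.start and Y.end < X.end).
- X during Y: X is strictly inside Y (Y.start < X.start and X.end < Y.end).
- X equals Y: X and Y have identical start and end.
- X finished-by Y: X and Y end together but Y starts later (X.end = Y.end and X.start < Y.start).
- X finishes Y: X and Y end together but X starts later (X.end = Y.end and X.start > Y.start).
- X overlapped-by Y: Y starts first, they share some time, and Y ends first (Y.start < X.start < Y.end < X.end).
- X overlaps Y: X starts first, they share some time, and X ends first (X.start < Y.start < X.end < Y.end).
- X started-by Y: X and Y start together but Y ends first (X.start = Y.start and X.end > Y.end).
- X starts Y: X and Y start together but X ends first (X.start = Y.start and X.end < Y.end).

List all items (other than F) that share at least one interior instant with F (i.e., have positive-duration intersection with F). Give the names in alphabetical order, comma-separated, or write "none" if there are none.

D, K, L, Q

Target F = [April 22, April 26].
B [April 9, April 11] → before → no.
D [April 24, April 26] → finishes → yes.
G [April 13, April 21] → before → no.
K [April 19, April 26] → finished-by → yes.
L [April 18, April 26] → finished-by → yes.
Q [April 21, April 27] → contains → yes.
U [April 12, April 20] → before → no.
V [April 9, April 20] → before → no.
Result: D, K, L, Q.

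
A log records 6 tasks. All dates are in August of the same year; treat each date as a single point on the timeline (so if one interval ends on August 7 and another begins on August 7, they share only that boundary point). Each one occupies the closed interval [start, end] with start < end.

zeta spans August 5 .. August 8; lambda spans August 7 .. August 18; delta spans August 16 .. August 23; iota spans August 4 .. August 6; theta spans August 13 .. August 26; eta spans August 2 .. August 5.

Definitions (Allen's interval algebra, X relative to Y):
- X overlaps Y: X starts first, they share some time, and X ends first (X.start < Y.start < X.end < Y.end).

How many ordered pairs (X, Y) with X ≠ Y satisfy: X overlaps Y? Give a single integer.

5

Checking all 30 ordered pairs for relation 'overlaps'; matching pairs in alphabetical order:
(eta, iota): eta overlaps iota ✓
(iota, zeta): iota overlaps zeta ✓
(lambda, delta): lambda overlaps delta ✓
(lambda, theta): lambda overlaps theta ✓
(zeta, lambda): zeta overlaps lambda ✓
Count: 5.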